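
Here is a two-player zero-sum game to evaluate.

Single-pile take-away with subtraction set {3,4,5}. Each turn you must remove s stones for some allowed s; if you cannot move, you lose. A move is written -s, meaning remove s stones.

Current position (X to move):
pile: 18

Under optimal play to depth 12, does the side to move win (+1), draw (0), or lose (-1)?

p1 X@[18]: -3[15]-1* -4[14]-1 -5[13]-1
p2 O@[15]: -3[12]-1 -4[11]-1 -5[10]+1*
p3 X@[10]: -3[7]-1* -4[6]-1 -5[5]-1
p4 O@[7]: -3[4]-1 -4[3]-1 -5[2]+1*
p5 X@[2] terminal -1; root [18] d12

value(18, X) = -1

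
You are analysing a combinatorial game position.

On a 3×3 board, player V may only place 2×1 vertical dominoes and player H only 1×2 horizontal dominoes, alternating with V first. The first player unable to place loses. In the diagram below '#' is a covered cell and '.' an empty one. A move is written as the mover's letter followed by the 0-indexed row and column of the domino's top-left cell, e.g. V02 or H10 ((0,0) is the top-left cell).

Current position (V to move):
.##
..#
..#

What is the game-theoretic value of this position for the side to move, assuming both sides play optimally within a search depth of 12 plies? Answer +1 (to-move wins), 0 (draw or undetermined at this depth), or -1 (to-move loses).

value(.##/..#/..#, V) = +1

p1 V@[.##/..#/..#]: V00[###/#.#/..#]-1 V10[.##/#.#/#.#]+1* V11[.##/.##/.##]+1
p2 H@[.##/#.#/#.#] terminal -1; root [.##/..#/..#] d12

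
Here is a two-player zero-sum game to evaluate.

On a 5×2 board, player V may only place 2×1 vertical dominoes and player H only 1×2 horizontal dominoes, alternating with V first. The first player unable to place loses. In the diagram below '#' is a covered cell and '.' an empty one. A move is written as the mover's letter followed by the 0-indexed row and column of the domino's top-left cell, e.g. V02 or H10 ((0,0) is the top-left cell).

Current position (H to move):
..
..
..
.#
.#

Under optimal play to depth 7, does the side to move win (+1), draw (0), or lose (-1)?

value(../../../.#/.#, H) = +1

ply 1, H at ../../../.#/.# | H00=-1→##/../../.#/.#; H10=+1→../##/../.#/.#*; H20=-1→../../##/.#/.#
ply 2, V at ../##/../.#/.# | V20=-1→../##/#./##/.#*; V30=-1→../##/../##/##
ply 3, H at ../##/#./##/.# | H00=+1→##/##/#./##/.#*
ply 4: ##/##/#./##/.# is terminal -1 (V); from ../../../.#/.# depth 7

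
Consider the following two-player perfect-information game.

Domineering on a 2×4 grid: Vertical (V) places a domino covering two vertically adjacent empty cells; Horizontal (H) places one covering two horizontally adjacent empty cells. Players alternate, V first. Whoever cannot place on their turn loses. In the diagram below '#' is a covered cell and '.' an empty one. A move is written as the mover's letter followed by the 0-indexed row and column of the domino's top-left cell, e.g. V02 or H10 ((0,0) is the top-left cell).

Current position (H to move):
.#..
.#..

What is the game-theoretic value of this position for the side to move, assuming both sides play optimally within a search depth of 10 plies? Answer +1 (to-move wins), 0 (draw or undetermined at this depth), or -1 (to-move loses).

value(.#../.#.., H) = +1

[.#../.#..] H move#1: H02:+1/.###/.#..*, H12:+1/.#../.###
[.###/.#..] V move#2: V00:-1/####/##..*
[####/##..] H move#3: H12:+1/####/####*
[####/####] end (terminal -1, V#4); searched .#../.#.. to 10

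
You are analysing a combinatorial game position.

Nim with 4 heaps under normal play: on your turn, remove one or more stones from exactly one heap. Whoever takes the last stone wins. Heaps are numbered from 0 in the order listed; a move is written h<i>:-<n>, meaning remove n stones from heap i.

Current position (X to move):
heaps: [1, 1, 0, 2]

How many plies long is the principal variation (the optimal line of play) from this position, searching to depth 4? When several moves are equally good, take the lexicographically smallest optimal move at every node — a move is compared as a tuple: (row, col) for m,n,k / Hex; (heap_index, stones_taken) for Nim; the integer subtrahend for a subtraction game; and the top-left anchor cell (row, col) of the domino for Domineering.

[(1,1,0,2)] X move#1: h0:-1:-1/(0,1,0,2), h1:-1:-1/(1,0,0,2), h3:-1:-1/(1,1,0,1), h3:-2:+1/(1,1,0,0)*
[(1,1,0,0)] O move#2: h0:-1:-1/(0,1,0,0)*, h1:-1:-1/(1,0,0,0)
[(0,1,0,0)] X move#3: h1:-1:+1/(0,0,0,0)*
[(0,0,0,0)] end (terminal -1, O#4); searched (1,1,0,2) to 4

PV length from [(1,1,0,2)]: 3 plies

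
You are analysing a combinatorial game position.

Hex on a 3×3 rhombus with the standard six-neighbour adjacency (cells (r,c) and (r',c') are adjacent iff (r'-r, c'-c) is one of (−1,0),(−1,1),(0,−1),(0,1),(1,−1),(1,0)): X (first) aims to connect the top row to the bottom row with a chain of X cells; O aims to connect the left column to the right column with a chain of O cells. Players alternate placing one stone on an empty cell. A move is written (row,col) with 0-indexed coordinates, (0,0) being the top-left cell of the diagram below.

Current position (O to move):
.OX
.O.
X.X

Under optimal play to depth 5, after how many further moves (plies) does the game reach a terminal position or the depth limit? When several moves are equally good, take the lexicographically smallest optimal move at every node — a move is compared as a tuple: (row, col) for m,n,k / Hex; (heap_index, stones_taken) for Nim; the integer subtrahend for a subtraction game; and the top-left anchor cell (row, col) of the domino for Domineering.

PV length from [.OX/.O./X.X]: 3 plies

ply 1, O at .OX/.O./X.X | (0,0)=-1→OOX/.O./X.X; (1,0)=-1→.OX/OO./X.X; (1,2)=+1→.OX/.OO/X.X*; (2,1)=-1→.OX/.O./XOX
ply 2, X at .OX/.OO/X.X | (0,0)=-1→XOX/.OO/X.X*; (1,0)=-1→.OX/XOO/X.X; (2,1)=-1→.OX/.OO/XXX
ply 3, O at XOX/.OO/X.X | (1,0)=+1→XOX/OOO/X.X*; (2,1)=-1→XOX/.OO/XOX
ply 4: XOX/OOO/X.X is terminal -1 (X); from .OX/.O./X.X depth 5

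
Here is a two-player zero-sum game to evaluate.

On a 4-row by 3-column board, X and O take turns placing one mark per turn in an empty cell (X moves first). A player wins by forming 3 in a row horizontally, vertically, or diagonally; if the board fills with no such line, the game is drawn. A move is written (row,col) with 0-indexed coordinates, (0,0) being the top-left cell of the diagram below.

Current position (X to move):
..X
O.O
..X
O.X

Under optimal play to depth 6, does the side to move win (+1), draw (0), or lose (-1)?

[..X/O.O/..X/O.X] X move#1: (0,0):-1/X.X/O.O/..X/O.X*, (0,1):-1/.XX/O.O/..X/O.X, (1,1):-1/..X/OXO/..X/O.X, (2,0):-1/..X/O.O/X.X/O.X, (2,1):-1/..X/O.O/.XX/O.X, (3,1):-1/..X/O.O/..X/OXX
[X.X/O.O/..X/O.X] O move#2: (0,1):-1/XOX/O.O/..X/O.X, (1,1):+1/X.X/OOO/..X/O.X*, (2,0):+1/X.X/O.O/O.X/O.X, (2,1):+1/X.X/O.O/.OX/O.X, (3,1):-1/X.X/O.O/..X/OOX
[X.X/OOO/..X/O.X] end (terminal -1, X#3); searched ..X/O.O/..X/O.X to 6

value(..X/O.O/..X/O.X, X) = -1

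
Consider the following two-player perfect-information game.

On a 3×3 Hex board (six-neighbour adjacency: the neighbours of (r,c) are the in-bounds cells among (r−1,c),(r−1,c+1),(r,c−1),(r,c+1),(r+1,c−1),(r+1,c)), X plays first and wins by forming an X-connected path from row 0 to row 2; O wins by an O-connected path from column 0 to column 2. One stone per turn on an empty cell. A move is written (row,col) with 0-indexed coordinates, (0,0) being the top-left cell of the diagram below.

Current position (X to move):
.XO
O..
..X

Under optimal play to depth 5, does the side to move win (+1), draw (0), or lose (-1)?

[.XO/O../..X] X move#1: (0,0):-1/XXO/O../..X, (1,1):+1/.XO/OX./..X*, (1,2):-1/.XO/O.X/..X, (2,0):-1/.XO/O../X.X, (2,1):-1/.XO/O../.XX
[.XO/OX./..X] O move#2: (0,0):-1/OXO/OX./..X*, (1,2):-1/.XO/OXO/..X, (2,0):-1/.XO/OX./O.X, (2,1):-1/.XO/OX./.OX
[OXO/OX./..X] X move#3: (1,2):+1/OXO/OXX/..X*, (2,0):+1/OXO/OX./X.X, (2,1):+1/OXO/OX./.XX
[OXO/OXX/..X] end (terminal -1, O#4); searched .XO/O../..X to 5

value(.XO/O../..X, X) = +1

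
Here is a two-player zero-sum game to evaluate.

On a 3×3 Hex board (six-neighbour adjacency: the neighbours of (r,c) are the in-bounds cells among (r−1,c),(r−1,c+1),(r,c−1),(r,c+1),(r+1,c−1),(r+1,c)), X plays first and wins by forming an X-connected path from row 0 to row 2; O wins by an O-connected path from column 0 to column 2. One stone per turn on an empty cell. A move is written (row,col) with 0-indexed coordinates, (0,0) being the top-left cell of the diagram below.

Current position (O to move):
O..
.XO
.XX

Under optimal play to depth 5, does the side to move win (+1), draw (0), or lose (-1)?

ply 1, O at O../.XO/.XX | (0,1)=-1→OO./.XO/.XX*; (0,2)=-1→O.O/.XO/.XX; (1,0)=-1→O../OXO/.XX; (2,0)=-1→O../.XO/OXX
ply 2, X at OO./.XO/.XX | (0,2)=+1→OOX/.XO/.XX*; (1,0)=-1→OO./XXO/.XX; (2,0)=-1→OO./.XO/XXX
ply 3: OOX/.XO/.XX is terminal -1 (O); from O../.XO/.XX depth 5

value(O../.XO/.XX, O) = -1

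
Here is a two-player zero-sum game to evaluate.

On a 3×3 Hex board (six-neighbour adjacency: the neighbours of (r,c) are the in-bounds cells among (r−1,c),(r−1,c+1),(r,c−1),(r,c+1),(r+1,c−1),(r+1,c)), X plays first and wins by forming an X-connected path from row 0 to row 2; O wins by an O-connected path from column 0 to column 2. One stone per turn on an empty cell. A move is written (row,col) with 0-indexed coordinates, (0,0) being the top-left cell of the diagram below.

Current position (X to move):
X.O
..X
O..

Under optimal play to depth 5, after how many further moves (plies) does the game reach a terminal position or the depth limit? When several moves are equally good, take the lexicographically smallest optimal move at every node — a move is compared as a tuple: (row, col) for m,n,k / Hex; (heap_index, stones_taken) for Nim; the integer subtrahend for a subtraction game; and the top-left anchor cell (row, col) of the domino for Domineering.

[X.O/..X/O..] X move#1: (0,1):-1/XXO/..X/O.., (1,0):-1/X.O/X.X/O.., (1,1):+1/X.O/.XX/O..*, (2,1):-1/X.O/..X/OX., (2,2):-1/X.O/..X/O.X
[X.O/.XX/O..] O move#2: (0,1):-1/XOO/.XX/O..*, (1,0):-1/X.O/OXX/O.., (2,1):-1/X.O/.XX/OO., (2,2):-1/X.O/.XX/O.O
[XOO/.XX/O..] X move#3: (1,0):+1/XOO/XXX/O..*, (2,1):-1/XOO/.XX/OX., (2,2):-1/XOO/.XX/O.X
[XOO/XXX/O..] O move#4: (2,1):-1/XOO/XXX/OO.*, (2,2):-1/XOO/XXX/O.O
[XOO/XXX/OO.] X move#5: (2,2):+1/XOO/XXX/OOX*
[XOO/XXX/OOX] end (terminal -1, O#6); searched X.O/..X/O.. to 5

PV length from [X.O/..X/O..]: 5 plies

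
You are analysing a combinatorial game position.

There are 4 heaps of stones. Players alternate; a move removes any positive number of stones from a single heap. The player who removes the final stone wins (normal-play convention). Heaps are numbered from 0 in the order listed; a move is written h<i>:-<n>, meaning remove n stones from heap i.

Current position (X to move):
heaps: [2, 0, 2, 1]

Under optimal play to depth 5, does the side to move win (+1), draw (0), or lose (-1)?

[(2,0,2,1)] X move#1: h0:-1:-1/(1,0,2,1), h0:-2:-1/(0,0,2,1), h2:-1:-1/(2,0,1,1), h2:-2:-1/(2,0,0,1), h3:-1:+1/(2,0,2,0)*
[(2,0,2,0)] O move#2: h0:-1:-1/(1,0,2,0)*, h0:-2:-1/(0,0,2,0), h2:-1:-1/(2,0,1,0), h2:-2:-1/(2,0,0,0)
[(1,0,2,0)] X move#3: h0:-1:-1/(0,0,2,0), h2:-1:+1/(1,0,1,0)*, h2:-2:-1/(1,0,0,0)
[(1,0,1,0)] O move#4: h0:-1:-1/(0,0,1,0)*, h2:-1:-1/(1,0,0,0)
[(0,0,1,0)] X move#5: h2:-1:+1/(0,0,0,0)*
[(0,0,0,0)] end (terminal -1, O#6); searched (2,0,2,1) to 5

value((2,0,2,1), X) = +1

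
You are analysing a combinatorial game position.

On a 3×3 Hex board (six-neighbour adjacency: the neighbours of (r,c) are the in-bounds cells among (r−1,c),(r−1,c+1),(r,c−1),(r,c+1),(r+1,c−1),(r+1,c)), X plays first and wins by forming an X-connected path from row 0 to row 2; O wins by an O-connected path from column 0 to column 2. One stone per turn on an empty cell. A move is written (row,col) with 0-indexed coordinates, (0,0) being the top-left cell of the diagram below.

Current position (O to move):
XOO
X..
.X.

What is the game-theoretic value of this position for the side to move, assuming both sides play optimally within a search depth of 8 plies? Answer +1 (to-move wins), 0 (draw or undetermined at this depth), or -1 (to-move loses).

[XOO/X../.X.] O move#1: (1,1):-1/XOO/XO./.X.*, (1,2):-1/XOO/X.O/.X., (2,0):-1/XOO/X../OX., (2,2):-1/XOO/X../.XO
[XOO/XO./.X.] X move#2: (1,2):-1/XOO/XOX/.X., (2,0):+1/XOO/XO./XX.*, (2,2):-1/XOO/XO./.XX
[XOO/XO./XX.] end (terminal -1, O#3); searched XOO/X../.X. to 8

value(XOO/X../.X., O) = -1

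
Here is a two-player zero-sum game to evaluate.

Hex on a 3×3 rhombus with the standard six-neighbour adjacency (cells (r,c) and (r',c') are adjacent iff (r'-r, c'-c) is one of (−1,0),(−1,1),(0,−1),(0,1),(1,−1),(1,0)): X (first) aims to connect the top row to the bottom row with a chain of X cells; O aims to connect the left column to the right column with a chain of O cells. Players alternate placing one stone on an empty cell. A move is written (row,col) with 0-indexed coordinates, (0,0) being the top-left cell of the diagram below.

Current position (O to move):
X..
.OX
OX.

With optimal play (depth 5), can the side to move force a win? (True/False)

O winning at [X../.OX/OX.]: True

[X../.OX/OX.] O move#1: (0,1):-1/XO./.OX/OX., (0,2):+1/X.O/.OX/OX.*, (1,0):-1/X../OOX/OX., (2,2):-1/X../.OX/OXO
[X.O/.OX/OX.] end (terminal -1, X#2); searched X../.OX/OX. to 5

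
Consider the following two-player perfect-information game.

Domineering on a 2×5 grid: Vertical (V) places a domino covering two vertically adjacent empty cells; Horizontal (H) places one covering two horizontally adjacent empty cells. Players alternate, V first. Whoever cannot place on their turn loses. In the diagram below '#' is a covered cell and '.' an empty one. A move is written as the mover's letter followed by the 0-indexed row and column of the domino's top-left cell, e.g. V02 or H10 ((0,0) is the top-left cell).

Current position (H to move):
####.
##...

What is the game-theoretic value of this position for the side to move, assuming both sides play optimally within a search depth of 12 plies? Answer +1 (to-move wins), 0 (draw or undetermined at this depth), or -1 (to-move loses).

value(####./##..., H) = +1

p1 H@[####./##...]: H12[####./####.]-1 H13[####./##.##]+1*
p2 V@[####./##.##] terminal -1; root [####./##...] d12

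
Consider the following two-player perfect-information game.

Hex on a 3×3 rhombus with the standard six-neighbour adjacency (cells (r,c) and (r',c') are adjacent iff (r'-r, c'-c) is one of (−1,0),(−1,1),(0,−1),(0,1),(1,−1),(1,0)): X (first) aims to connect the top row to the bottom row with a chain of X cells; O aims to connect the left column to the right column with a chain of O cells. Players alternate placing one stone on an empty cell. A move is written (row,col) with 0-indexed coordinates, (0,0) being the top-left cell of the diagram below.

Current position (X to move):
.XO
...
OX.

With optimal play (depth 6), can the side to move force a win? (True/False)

ply 1, X at .XO/.../OX. | (0,0)=-1→XXO/.../OX.; (1,0)=-1→.XO/X../OX.; (1,1)=+1→.XO/.X./OX.*; (1,2)=-1→.XO/..X/OX.; (2,2)=-1→.XO/.../OXX
ply 2: .XO/.X./OX. is terminal -1 (O); from .XO/.../OX. depth 6

X winning at [.XO/.../OX.]: True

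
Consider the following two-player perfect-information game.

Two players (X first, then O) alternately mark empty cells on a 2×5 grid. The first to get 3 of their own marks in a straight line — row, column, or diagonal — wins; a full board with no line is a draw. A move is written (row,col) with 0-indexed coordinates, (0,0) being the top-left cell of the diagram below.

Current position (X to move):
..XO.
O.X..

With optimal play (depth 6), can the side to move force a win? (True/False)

X winning at [..XO./O.X..]: True

p1 X@[..XO./O.X..]: (0,0)[X.XO./O.X..]+1* (0,1)[.XXO./O.X..]+1 (0,4)[..XOX/O.X..]+0 (1,1)[..XO./OXX..]+0 (1,3)[..XO./O.XX.]+1 (1,4)[..XO./O.X.X]+0
p2 O@[X.XO./O.X..]: (0,1)[XOXO./O.X..]-1* (0,4)[X.XOO/O.X..]-1 (1,1)[X.XO./OOX..]-1 (1,3)[X.XO./O.XO.]-1 (1,4)[X.XO./O.X.O]-1
p3 X@[XOXO./O.X..]: (0,4)[XOXOX/O.X..]+0 (1,1)[XOXO./OXX..]+0 (1,3)[XOXO./O.XX.]+1* (1,4)[XOXO./O.X.X]+0
p4 O@[XOXO./O.XX.]: (0,4)[XOXOO/O.XX.]-1* (1,1)[XOXO./OOXX.]-1 (1,4)[XOXO./O.XXO]-1
p5 X@[XOXOO/O.XX.]: (1,1)[XOXOO/OXXX.]+1* (1,4)[XOXOO/O.XXX]+1
p6 O@[XOXOO/OXXX.] terminal -1; root [..XO./O.X..] d6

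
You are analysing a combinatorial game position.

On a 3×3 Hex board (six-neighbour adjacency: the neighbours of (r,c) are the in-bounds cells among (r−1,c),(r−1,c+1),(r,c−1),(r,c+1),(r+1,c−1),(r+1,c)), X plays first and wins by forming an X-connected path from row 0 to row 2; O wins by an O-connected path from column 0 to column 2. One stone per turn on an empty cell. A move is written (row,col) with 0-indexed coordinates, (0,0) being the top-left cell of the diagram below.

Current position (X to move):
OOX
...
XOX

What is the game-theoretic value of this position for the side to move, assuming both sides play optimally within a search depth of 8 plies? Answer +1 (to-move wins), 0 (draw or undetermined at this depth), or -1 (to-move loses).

value(OOX/.../XOX, X) = +1

[OOX/.../XOX] X move#1: (1,0):+1/OOX/X../XOX*, (1,1):+1/OOX/.X./XOX, (1,2):+1/OOX/..X/XOX
[OOX/X../XOX] O move#2: (1,1):-1/OOX/XO./XOX*, (1,2):-1/OOX/X.O/XOX
[OOX/XO./XOX] X move#3: (1,2):+1/OOX/XOX/XOX*
[OOX/XOX/XOX] end (terminal -1, O#4); searched OOX/.../XOX to 8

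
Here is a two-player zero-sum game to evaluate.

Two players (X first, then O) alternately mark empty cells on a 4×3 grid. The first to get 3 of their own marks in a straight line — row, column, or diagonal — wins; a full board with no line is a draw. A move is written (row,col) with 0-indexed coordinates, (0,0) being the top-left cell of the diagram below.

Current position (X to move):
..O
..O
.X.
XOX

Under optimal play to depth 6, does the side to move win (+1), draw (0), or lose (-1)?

value(..O/..O/.X./XOX, X) = +1

ply 1, X at ..O/..O/.X./XOX | (0,0)=-1→X.O/..O/.X./XOX; (0,1)=-1→.XO/..O/.X./XOX; (1,0)=+1→..O/X.O/.X./XOX*; (1,1)=-1→..O/.XO/.X./XOX; (2,0)=-1→..O/..O/XX./XOX; (2,2)=+1→..O/..O/.XX/XOX
ply 2: ..O/X.O/.X./XOX is terminal -1 (O); from ..O/..O/.X./XOX depth 6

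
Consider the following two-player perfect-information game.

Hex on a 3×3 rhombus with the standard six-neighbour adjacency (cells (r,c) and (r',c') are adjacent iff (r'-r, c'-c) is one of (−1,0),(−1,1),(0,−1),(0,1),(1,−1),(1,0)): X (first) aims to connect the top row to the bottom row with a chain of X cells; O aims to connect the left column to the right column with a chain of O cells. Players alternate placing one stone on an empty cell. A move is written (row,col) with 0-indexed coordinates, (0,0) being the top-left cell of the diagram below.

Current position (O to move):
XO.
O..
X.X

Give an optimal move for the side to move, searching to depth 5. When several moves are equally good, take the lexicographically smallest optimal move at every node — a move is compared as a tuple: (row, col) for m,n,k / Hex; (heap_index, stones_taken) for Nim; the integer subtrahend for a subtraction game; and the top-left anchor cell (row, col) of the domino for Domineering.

O's best at [XO./O../X.X]: (0,2)

[XO./O../X.X] O move#1: (0,2):+1/XOO/O../X.X*, (1,1):+1/XO./OO./X.X, (1,2):+1/XO./O.O/X.X, (2,1):-1/XO./O../XOX
[XOO/O../X.X] end (terminal -1, X#2); searched XO./O../X.X to 5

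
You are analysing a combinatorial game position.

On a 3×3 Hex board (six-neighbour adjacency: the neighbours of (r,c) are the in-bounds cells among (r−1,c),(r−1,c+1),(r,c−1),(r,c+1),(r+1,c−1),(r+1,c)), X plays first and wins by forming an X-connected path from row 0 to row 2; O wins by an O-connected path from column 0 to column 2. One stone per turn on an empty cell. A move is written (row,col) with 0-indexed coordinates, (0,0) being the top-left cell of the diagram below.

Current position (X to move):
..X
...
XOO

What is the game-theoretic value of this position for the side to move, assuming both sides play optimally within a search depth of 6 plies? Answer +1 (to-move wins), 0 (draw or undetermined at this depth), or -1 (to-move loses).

[..X/.../XOO] X move#1: (0,0):+1/X.X/.../XOO*, (0,1):+1/.XX/.../XOO, (1,0):+1/..X/X../XOO, (1,1):+1/..X/.X./XOO, (1,2):+1/..X/..X/XOO
[X.X/.../XOO] O move#2: (0,1):-1/XOX/.../XOO*, (1,0):-1/X.X/O../XOO, (1,1):-1/X.X/.O./XOO, (1,2):-1/X.X/..O/XOO
[XOX/.../XOO] X move#3: (1,0):+1/XOX/X../XOO*, (1,1):+1/XOX/.X./XOO, (1,2):+1/XOX/..X/XOO
[XOX/X../XOO] end (terminal -1, O#4); searched ..X/.../XOO to 6

value(..X/.../XOO, X) = +1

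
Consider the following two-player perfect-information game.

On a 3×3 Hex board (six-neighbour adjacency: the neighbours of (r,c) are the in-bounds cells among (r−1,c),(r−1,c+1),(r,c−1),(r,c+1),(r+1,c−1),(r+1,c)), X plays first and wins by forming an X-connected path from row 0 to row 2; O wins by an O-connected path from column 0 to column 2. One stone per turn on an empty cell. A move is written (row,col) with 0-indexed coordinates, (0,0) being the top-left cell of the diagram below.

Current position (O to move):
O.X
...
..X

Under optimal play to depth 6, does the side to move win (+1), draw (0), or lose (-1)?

p1 O@[O.X/.../..X]: (0,1)[OOX/.../..X]-1* (1,0)[O.X/O../..X]-1 (1,1)[O.X/.O./..X]-1 (1,2)[O.X/..O/..X]-1 (2,0)[O.X/.../O.X]-1 (2,1)[O.X/.../.OX]-1
p2 X@[OOX/.../..X]: (1,0)[OOX/X../..X]+1* (1,1)[OOX/.X./..X]+1 (1,2)[OOX/..X/..X]+1 (2,0)[OOX/.../X.X]+1 (2,1)[OOX/.../.XX]+1
p3 O@[OOX/X../..X]: (1,1)[OOX/XO./..X]-1* (1,2)[OOX/X.O/..X]-1 (2,0)[OOX/X../O.X]-1 (2,1)[OOX/X../.OX]-1
p4 X@[OOX/XO./..X]: (1,2)[OOX/XOX/..X]+1* (2,0)[OOX/XO./X.X]-1 (2,1)[OOX/XO./.XX]-1
p5 O@[OOX/XOX/..X] terminal -1; root [O.X/.../..X] d6

value(O.X/.../..X, O) = -1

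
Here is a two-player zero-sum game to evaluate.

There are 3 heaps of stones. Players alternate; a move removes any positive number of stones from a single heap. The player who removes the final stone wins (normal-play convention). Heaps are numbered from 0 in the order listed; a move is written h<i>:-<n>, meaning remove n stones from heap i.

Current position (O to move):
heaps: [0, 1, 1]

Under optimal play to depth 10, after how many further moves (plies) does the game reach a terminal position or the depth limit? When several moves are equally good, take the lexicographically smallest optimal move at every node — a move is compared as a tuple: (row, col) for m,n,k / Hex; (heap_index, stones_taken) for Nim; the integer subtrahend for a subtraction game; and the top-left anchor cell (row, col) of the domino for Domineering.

PV length from [(0,1,1)]: 2 plies

[(0,1,1)] O move#1: h1:-1:-1/(0,0,1)*, h2:-1:-1/(0,1,0)
[(0,0,1)] X move#2: h2:-1:+1/(0,0,0)*
[(0,0,0)] end (terminal -1, O#3); searched (0,1,1) to 10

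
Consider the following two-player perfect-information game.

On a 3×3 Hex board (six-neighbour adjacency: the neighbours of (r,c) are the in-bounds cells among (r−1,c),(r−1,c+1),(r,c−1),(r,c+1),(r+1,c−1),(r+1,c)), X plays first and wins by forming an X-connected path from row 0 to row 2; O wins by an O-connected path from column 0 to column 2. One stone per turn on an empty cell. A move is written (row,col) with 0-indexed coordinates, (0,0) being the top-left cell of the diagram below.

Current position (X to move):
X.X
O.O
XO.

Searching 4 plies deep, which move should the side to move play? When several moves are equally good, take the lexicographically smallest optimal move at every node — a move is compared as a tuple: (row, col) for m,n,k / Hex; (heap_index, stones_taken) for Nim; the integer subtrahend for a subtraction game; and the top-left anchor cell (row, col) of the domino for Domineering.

p1 X@[X.X/O.O/XO.]: (0,1)[XXX/O.O/XO.]-1 (1,1)[X.X/OXO/XO.]+1* (2,2)[X.X/O.O/XOX]-1
p2 O@[X.X/OXO/XO.] terminal -1; root [X.X/O.O/XO.] d4

X's best at [X.X/O.O/XO.]: (1,1)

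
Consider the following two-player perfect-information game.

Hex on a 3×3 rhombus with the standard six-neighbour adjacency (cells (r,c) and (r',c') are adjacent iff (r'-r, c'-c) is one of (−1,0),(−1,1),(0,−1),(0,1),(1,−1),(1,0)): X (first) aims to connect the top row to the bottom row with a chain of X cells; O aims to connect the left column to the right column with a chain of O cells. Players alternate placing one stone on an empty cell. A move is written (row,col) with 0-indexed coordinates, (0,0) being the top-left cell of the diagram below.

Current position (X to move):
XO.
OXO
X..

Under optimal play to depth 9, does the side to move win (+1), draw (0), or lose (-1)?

value(XO./OXO/X.., X) = +1

p1 X@[XO./OXO/X..]: (0,2)[XOX/OXO/X..]+1* (2,1)[XO./OXO/XX.]-1 (2,2)[XO./OXO/X.X]-1
p2 O@[XOX/OXO/X..] terminal -1; root [XO./OXO/X..] d9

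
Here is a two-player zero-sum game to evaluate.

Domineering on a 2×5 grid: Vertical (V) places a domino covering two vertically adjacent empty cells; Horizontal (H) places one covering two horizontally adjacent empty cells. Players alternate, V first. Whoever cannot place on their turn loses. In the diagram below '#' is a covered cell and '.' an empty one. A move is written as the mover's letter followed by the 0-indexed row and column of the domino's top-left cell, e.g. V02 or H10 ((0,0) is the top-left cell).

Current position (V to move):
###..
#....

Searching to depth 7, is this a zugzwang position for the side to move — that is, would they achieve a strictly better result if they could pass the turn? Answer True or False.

zugzwang(###../#...., V) = False

ply 1, V at ###../#.... | V03=+1→####./#..#.*; V04=-1→###.#/#...#
ply 2, H at ####./#..#. | H11=-1→####./####.*
ply 3, V at ####./####. | V04=+1→#####/#####*
ply 4: #####/##### is terminal -1 (H); from ###../#.... depth 7
suppose V passes — search the same position with H to move:
pass> ply 1, H at ###../#.... | H03=+1→#####/#....*; H11=-1→###../###..; H12=-1→###../#.##.; H13=+1→###../#..##
pass> ply 2: #####/#.... is terminal -1 (V); from ###../#.... depth 7
for V: play +1, pass -1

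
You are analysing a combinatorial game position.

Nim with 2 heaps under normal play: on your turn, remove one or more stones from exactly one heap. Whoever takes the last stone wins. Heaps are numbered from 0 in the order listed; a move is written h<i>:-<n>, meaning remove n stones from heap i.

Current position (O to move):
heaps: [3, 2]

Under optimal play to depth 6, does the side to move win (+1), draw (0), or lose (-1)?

ply 1, O at (3,2) | h0:-1=+1→(2,2)*; h0:-2=-1→(1,2); h0:-3=-1→(0,2); h1:-1=-1→(3,1); h1:-2=-1→(3,0)
ply 2, X at (2,2) | h0:-1=-1→(1,2)*; h0:-2=-1→(0,2); h1:-1=-1→(2,1); h1:-2=-1→(2,0)
ply 3, O at (1,2) | h0:-1=-1→(0,2); h1:-1=+1→(1,1)*; h1:-2=-1→(1,0)
ply 4, X at (1,1) | h0:-1=-1→(0,1)*; h1:-1=-1→(1,0)
ply 5, O at (0,1) | h1:-1=+1→(0,0)*
ply 6: (0,0) is terminal -1 (X); from (3,2) depth 6

value((3,2), O) = +1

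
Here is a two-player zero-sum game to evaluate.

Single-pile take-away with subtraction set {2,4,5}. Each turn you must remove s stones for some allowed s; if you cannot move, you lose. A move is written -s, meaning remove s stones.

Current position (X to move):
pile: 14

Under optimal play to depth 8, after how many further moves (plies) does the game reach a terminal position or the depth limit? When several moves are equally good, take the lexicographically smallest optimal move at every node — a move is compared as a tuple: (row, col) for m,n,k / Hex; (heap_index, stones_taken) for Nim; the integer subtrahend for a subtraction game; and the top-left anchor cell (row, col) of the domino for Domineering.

ply 1, X at 14 | -2=-1→12*; -4=-1→10; -5=-1→9
ply 2, O at 12 | -2=-1→10; -4=+1→8*; -5=+1→7
ply 3, X at 8 | -2=-1→6*; -4=-1→4; -5=-1→3
ply 4, O at 6 | -2=-1→4; -4=-1→2; -5=+1→1*
ply 5: 1 is terminal -1 (X); from 14 depth 8

PV length from [14]: 4 plies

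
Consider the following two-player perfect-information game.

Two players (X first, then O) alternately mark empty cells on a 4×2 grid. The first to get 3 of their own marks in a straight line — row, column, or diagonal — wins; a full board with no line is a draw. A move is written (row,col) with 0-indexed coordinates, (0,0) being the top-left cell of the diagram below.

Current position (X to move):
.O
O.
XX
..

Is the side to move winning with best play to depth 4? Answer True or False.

X winning at [.O/O./XX/..]: False

[.O/O./XX/..] X move#1: (0,0):+0/XO/O./XX/..*, (1,1):+0/.O/OX/XX/.., (3,0):+0/.O/O./XX/X., (3,1):+0/.O/O./XX/.X
[XO/O./XX/..] O move#2: (1,1):+0/XO/OO/XX/..*, (3,0):+0/XO/O./XX/O., (3,1):+0/XO/O./XX/.O
[XO/OO/XX/..] X move#3: (3,0):+0/XO/OO/XX/X.*, (3,1):+0/XO/OO/XX/.X
[XO/OO/XX/X.] O move#4: (3,1):+0/XO/OO/XX/XO*
[XO/OO/XX/XO] end (terminal +0, X#5); searched .O/O./XX/.. to 4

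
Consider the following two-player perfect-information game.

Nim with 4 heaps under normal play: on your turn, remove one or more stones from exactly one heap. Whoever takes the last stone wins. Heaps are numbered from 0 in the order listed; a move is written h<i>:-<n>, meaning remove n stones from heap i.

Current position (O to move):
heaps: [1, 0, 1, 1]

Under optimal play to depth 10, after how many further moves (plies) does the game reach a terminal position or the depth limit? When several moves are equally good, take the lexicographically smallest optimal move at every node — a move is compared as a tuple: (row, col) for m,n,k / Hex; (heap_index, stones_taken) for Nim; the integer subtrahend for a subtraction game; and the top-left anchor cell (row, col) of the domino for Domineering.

ply 1, O at (1,0,1,1) | h0:-1=+1→(0,0,1,1)*; h2:-1=+1→(1,0,0,1); h3:-1=+1→(1,0,1,0)
ply 2, X at (0,0,1,1) | h2:-1=-1→(0,0,0,1)*; h3:-1=-1→(0,0,1,0)
ply 3, O at (0,0,0,1) | h3:-1=+1→(0,0,0,0)*
ply 4: (0,0,0,0) is terminal -1 (X); from (1,0,1,1) depth 10

PV length from [(1,0,1,1)]: 3 plies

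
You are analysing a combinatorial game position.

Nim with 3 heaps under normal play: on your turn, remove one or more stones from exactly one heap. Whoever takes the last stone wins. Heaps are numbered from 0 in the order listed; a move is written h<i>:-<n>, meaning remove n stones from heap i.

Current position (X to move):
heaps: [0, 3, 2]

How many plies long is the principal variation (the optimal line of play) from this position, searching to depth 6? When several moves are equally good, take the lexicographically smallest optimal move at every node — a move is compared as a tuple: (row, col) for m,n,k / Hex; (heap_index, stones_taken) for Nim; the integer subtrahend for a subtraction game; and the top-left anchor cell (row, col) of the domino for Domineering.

[(0,3,2)] X move#1: h1:-1:+1/(0,2,2)*, h1:-2:-1/(0,1,2), h1:-3:-1/(0,0,2), h2:-1:-1/(0,3,1), h2:-2:-1/(0,3,0)
[(0,2,2)] O move#2: h1:-1:-1/(0,1,2)*, h1:-2:-1/(0,0,2), h2:-1:-1/(0,2,1), h2:-2:-1/(0,2,0)
[(0,1,2)] X move#3: h1:-1:-1/(0,0,2), h2:-1:+1/(0,1,1)*, h2:-2:-1/(0,1,0)
[(0,1,1)] O move#4: h1:-1:-1/(0,0,1)*, h2:-1:-1/(0,1,0)
[(0,0,1)] X move#5: h2:-1:+1/(0,0,0)*
[(0,0,0)] end (terminal -1, O#6); searched (0,3,2) to 6

PV length from [(0,3,2)]: 5 plies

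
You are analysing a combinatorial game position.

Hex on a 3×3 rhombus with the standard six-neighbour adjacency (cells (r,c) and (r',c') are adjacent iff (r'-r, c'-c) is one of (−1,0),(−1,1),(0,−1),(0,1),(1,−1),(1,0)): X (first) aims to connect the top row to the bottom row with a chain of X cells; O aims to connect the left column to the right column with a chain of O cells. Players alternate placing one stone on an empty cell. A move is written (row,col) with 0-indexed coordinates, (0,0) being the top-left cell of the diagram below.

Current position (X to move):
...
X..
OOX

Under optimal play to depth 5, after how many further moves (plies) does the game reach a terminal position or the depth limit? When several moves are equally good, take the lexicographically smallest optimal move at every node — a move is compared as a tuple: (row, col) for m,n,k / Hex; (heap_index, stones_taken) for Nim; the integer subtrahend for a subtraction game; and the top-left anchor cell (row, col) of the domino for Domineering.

ply 1, X at .../X../OOX | (0,0)=-1→X../X../OOX; (0,1)=-1→.X./X../OOX; (0,2)=-1→..X/X../OOX; (1,1)=-1→.../XX./OOX; (1,2)=+1→.../X.X/OOX*
ply 2, O at .../X.X/OOX | (0,0)=-1→O../X.X/OOX*; (0,1)=-1→.O./X.X/OOX; (0,2)=-1→..O/X.X/OOX; (1,1)=-1→.../XOX/OOX
ply 3, X at O../X.X/OOX | (0,1)=+1→OX./X.X/OOX*; (0,2)=+1→O.X/X.X/OOX; (1,1)=+1→O../XXX/OOX
ply 4, O at OX./X.X/OOX | (0,2)=-1→OXO/X.X/OOX*; (1,1)=-1→OX./XOX/OOX
ply 5, X at OXO/X.X/OOX | (1,1)=+1→OXO/XXX/OOX*
ply 6: OXO/XXX/OOX is terminal -1 (O); from .../X../OOX depth 5

PV length from [.../X../OOX]: 5 plies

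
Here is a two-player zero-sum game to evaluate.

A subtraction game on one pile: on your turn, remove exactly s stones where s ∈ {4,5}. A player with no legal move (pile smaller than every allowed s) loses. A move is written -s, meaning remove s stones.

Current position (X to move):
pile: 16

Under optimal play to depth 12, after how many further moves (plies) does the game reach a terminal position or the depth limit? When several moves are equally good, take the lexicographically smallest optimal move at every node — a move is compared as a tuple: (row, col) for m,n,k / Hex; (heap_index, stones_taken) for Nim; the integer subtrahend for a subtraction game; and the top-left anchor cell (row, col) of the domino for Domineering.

ply 1, X at 16 | -4=+1→12*; -5=+1→11
ply 2, O at 12 | -4=-1→8*; -5=-1→7
ply 3, X at 8 | -4=-1→4; -5=+1→3*
ply 4: 3 is terminal -1 (O); from 16 depth 12

PV length from [16]: 3 plies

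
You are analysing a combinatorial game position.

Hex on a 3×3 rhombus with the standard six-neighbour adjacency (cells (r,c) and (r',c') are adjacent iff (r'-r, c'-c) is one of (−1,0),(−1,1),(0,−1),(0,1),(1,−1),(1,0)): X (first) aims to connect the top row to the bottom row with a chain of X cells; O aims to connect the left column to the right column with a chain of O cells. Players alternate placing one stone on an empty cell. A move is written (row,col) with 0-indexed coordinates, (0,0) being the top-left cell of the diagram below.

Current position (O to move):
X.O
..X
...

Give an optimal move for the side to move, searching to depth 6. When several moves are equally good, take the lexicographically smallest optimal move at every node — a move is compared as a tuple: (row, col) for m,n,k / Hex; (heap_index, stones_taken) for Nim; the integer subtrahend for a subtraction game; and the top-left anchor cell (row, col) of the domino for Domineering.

O's best at [X.O/..X/...]: (1,0)

ply 1, O at X.O/..X/... | (0,1)=-1→XOO/..X/...; (1,0)=+1→X.O/O.X/...*; (1,1)=+1→X.O/.OX/...; (2,0)=-1→X.O/..X/O..; (2,1)=-1→X.O/..X/.O.; (2,2)=-1→X.O/..X/..O
ply 2, X at X.O/O.X/... | (0,1)=-1→XXO/O.X/...*; (1,1)=-1→X.O/OXX/...; (2,0)=-1→X.O/O.X/X..; (2,1)=-1→X.O/O.X/.X.; (2,2)=-1→X.O/O.X/..X
ply 3, O at XXO/O.X/... | (1,1)=+1→XXO/OOX/...*; (2,0)=-1→XXO/O.X/O..; (2,1)=-1→XXO/O.X/.O.; (2,2)=-1→XXO/O.X/..O
ply 4: XXO/OOX/... is terminal -1 (X); from X.O/..X/... depth 6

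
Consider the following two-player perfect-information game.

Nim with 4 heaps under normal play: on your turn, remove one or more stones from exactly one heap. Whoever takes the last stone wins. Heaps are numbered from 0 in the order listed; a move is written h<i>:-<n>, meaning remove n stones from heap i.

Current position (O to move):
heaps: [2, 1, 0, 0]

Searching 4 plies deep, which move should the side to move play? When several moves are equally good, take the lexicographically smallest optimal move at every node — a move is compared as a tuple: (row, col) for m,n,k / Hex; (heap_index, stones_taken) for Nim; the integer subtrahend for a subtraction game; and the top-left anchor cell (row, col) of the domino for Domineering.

p1 O@[(2,1,0,0)]: h0:-1[(1,1,0,0)]+1* h0:-2[(0,1,0,0)]-1 h1:-1[(2,0,0,0)]-1
p2 X@[(1,1,0,0)]: h0:-1[(0,1,0,0)]-1* h1:-1[(1,0,0,0)]-1
p3 O@[(0,1,0,0)]: h1:-1[(0,0,0,0)]+1*
p4 X@[(0,0,0,0)] terminal -1; root [(2,1,0,0)] d4

O's best at [(2,1,0,0)]: h0:-1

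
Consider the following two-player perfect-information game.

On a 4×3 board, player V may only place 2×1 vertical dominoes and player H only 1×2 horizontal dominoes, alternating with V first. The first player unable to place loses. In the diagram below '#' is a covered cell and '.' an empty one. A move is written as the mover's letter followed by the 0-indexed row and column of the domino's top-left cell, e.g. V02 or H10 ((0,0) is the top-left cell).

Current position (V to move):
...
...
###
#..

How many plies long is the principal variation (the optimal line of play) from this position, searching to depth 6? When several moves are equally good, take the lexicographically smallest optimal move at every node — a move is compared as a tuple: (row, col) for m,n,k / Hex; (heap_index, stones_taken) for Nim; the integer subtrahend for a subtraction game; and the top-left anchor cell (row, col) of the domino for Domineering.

PV length from [.../.../###/#..]: 3 plies

[.../.../###/#..] V move#1: V00:-1/#../#../###/#.., V01:+1/.#./.#./###/#..*, V02:-1/..#/..#/###/#..
[.#./.#./###/#..] H move#2: H31:-1/.#./.#./###/###*
[.#./.#./###/###] V move#3: V00:+1/##./##./###/###*, V02:+1/.##/.##/###/###
[##./##./###/###] end (terminal -1, H#4); searched .../.../###/#.. to 6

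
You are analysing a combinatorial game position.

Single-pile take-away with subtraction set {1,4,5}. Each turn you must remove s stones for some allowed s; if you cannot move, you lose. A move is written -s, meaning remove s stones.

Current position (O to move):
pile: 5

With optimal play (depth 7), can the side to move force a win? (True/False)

p1 O@[5]: -1[4]-1 -4[1]-1 -5[0]+1*
p2 X@[0] terminal -1; root [5] d7

O winning at [5]: True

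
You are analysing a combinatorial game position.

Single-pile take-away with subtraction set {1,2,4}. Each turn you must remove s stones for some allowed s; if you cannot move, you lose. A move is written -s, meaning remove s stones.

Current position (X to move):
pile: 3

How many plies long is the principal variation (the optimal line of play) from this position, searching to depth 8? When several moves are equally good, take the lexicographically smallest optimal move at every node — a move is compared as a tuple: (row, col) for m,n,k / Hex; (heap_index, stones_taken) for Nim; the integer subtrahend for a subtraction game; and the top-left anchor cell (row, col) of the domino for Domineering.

p1 X@[3]: -1[2]-1* -2[1]-1
p2 O@[2]: -1[1]-1 -2[0]+1*
p3 X@[0] terminal -1; root [3] d8

PV length from [3]: 2 plies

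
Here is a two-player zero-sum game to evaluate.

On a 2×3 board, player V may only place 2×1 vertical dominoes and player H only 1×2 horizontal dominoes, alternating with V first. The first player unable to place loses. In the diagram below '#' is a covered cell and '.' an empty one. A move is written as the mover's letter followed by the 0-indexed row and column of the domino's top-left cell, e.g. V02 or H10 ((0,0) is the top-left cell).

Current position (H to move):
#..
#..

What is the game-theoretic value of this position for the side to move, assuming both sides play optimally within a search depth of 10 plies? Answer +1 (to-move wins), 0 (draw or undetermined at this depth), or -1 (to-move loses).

value(#../#.., H) = +1

p1 H@[#../#..]: H01[###/#..]+1* H11[#../###]+1
p2 V@[###/#..] terminal -1; root [#../#..] d10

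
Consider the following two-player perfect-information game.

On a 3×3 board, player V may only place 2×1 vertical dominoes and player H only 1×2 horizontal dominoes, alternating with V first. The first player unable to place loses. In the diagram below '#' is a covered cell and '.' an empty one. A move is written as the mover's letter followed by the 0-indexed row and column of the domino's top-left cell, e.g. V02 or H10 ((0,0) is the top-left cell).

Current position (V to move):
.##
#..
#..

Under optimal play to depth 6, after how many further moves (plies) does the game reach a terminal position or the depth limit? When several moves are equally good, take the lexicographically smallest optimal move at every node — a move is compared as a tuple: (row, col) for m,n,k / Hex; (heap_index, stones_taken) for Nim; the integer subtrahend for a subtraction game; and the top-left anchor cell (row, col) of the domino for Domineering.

PV length from [.##/#../#..]: 1 ply

[.##/#../#..] V move#1: V11:+1/.##/##./##.*, V12:+1/.##/#.#/#.#
[.##/##./##.] end (terminal -1, H#2); searched .##/#../#.. to 6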